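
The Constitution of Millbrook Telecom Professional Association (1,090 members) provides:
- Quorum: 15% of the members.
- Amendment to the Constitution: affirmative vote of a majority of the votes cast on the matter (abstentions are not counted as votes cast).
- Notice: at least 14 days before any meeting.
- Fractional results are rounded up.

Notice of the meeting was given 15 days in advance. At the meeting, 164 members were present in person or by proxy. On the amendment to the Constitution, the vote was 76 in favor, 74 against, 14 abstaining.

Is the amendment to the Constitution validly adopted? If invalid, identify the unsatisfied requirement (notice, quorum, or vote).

Notice: 15 days given; 14 required. Satisfied.
Quorum: 15% of 1,090 = 163.50, rounded up to 164; 164 present. Satisfied.
Vote: requires a majority of the votes cast (164 − 14 abstaining = 150); a majority of 150 is 76, so 76 needed; 76 in favor. Satisfied.

Valid — all requirements satisfied.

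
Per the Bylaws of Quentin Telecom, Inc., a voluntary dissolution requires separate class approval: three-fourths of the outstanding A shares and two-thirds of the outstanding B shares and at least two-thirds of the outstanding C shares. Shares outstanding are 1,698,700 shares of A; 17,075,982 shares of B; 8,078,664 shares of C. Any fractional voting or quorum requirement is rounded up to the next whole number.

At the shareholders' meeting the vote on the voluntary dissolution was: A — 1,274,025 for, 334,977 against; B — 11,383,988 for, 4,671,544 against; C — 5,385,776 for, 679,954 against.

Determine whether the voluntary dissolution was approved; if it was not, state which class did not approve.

A: 3/4 of 1698700 = 1274025; 1,274,025 required, 1,274,025 in favor — approved.
B: 2/3 of 17075982 = 11383988; 11,383,988 required, 11,383,988 in favor — approved.
C: 2/3 of 8078664 = 5385776; 5,385,776 required, 5,385,776 in favor — approved.

Approved — every class gave the required vote.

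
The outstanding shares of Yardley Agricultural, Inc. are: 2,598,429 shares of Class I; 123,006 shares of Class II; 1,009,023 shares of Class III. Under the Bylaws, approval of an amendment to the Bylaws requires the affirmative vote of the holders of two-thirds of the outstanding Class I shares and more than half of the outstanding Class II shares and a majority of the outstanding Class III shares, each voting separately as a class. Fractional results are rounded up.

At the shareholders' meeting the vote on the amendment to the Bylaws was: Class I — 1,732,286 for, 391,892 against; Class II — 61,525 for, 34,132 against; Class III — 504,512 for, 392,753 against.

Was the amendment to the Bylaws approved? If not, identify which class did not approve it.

Class I: 2/3 of 2598429 = 1732286; 1,732,286 required, 1,732,286 in favor — approved.
Class II: a majority of 123006 is 61504; 61,504 required, 61,525 in favor — approved.
Class III: a majority of 1009023 is 504512; 504,512 required, 504,512 in favor — approved.

Approved — every class gave the required vote.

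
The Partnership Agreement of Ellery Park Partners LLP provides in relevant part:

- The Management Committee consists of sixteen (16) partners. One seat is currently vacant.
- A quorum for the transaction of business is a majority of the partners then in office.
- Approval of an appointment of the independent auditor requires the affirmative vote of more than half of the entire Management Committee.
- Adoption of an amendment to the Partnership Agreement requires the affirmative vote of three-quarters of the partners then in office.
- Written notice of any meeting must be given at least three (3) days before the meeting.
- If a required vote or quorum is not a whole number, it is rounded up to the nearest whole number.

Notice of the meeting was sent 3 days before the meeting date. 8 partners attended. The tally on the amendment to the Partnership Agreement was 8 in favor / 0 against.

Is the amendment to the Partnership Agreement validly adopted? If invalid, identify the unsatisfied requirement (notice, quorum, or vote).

Invalid — vote requirement not satisfied.

Notice: 3 days given; 3 required (3 ≥ 3). Satisfied.
Quorum: 8 present; quorum is 8. Satisfied.
Vote: the amendment to the Partnership Agreement requires three-fourths of the partners then in office (15). 3/4 of 15 = 11.25, rounded up to 12, so 12 affirmative votes are needed; 8 voted in favor. Not satisfied.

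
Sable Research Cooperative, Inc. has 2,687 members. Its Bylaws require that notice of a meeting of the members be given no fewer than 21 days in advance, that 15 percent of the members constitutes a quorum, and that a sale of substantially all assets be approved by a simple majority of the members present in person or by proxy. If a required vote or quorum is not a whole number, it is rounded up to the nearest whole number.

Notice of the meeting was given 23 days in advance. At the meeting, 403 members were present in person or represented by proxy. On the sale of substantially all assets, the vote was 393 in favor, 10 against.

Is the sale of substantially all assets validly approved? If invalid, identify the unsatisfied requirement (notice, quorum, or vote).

Invalid — quorum requirement not satisfied.

Notice: 23 days given; 21 required. Satisfied.
Quorum: 15% of 2,687 = 403.05, rounded up to 404; 403 present. Not satisfied.
Vote: requires a majority of those present (403); a majority of 403 is 202, so 202 needed; 393 in favor. Satisfied.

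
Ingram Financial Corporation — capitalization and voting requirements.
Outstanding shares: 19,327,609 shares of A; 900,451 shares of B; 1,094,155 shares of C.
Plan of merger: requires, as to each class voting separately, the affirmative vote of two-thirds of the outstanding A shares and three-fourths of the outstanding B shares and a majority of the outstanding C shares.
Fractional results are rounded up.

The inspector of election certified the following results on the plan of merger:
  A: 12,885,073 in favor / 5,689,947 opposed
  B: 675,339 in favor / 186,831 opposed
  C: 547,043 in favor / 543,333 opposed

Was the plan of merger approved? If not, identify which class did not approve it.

A: 2/3 of 19327609 = 12885072.67, rounded up to 12885073; 12,885,073 required, 12,885,073 in favor — approved.
B: 3/4 of 900451 = 675338.25, rounded up to 675339; 675,339 required, 675,339 in favor — approved.
C: a majority of 1094155 is 547078; 547,078 required, 547,043 in favor — not approved.

Not approved — the C shares did not give the required vote.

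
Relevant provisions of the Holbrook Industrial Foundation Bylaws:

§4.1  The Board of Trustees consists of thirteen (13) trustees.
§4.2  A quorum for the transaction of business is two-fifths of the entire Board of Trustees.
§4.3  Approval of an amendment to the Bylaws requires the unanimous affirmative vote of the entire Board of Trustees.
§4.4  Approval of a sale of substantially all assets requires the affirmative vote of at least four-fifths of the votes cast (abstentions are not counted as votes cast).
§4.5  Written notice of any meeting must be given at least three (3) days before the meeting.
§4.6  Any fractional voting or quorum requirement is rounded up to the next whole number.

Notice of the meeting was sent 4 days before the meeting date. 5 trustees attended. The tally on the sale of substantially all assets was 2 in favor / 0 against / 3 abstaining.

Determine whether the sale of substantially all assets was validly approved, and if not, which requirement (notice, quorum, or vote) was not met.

Notice: 4 days given; 3 required (4 ≥ 3). Satisfied.
Quorum: 5 present; quorum is 6. Not satisfied.
Vote: the sale of substantially all assets requires four-fifths of the votes cast (5 present − 3 abstaining = 2). 4/5 of 2 = 1.60, rounded up to 2, so 2 affirmative votes are needed; 2 voted in favor. Satisfied. (Moot — without a quorum no business can be validly transacted.)

Invalid — quorum requirement not satisfied.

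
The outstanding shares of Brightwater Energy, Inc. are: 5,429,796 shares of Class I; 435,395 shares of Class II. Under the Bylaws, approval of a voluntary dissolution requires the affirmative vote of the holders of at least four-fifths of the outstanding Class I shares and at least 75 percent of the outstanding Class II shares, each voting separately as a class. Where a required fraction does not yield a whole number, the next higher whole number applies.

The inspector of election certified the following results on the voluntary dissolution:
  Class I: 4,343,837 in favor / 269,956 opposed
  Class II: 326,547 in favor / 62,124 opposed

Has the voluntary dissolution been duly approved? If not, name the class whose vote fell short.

Approved — every class gave the required vote.

Class I: 4/5 of 5429796 = 4343836.80, rounded up to 4343837; 4,343,837 required, 4,343,837 in favor — approved.
Class II: 3/4 of 435395 = 326546.25, rounded up to 326547; 326,547 required, 326,547 in favor — approved.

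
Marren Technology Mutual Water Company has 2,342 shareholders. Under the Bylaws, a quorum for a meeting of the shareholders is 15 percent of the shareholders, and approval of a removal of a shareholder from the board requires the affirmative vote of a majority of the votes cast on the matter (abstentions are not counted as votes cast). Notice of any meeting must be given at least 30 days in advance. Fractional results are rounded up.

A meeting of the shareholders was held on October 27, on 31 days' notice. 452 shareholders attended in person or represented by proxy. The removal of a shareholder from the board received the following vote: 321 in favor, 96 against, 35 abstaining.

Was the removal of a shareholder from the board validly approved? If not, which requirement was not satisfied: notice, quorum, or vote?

Notice: 31 days given; 30 required. Satisfied.
Quorum: 15% of 2,342 = 351.30, rounded up to 352; 452 present. Satisfied.
Vote: requires a majority of the votes cast (452 − 35 abstaining = 417); a majority of 417 is 209, so 209 needed; 321 in favor. Satisfied.

Valid — all requirements satisfied.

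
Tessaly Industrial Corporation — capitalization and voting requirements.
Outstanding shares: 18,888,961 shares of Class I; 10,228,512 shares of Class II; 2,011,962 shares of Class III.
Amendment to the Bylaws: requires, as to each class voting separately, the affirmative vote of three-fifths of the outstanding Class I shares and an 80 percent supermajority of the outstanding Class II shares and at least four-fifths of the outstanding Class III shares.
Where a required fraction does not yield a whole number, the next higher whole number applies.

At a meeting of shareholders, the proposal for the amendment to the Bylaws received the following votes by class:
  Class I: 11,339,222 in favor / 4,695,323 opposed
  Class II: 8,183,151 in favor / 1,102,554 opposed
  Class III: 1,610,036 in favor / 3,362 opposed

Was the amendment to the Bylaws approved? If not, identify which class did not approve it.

Approved — every class gave the required vote.

Class I: 3/5 of 18888961 = 11333376.60, rounded up to 11333377; 11,333,377 required, 11,339,222 in favor — approved.
Class II: 4/5 of 10228512 = 8182809.60, rounded up to 8182810; 8,182,810 required, 8,183,151 in favor — approved.
Class III: 4/5 of 2011962 = 1609569.60, rounded up to 1609570; 1,609,570 required, 1,610,036 in favor — approved.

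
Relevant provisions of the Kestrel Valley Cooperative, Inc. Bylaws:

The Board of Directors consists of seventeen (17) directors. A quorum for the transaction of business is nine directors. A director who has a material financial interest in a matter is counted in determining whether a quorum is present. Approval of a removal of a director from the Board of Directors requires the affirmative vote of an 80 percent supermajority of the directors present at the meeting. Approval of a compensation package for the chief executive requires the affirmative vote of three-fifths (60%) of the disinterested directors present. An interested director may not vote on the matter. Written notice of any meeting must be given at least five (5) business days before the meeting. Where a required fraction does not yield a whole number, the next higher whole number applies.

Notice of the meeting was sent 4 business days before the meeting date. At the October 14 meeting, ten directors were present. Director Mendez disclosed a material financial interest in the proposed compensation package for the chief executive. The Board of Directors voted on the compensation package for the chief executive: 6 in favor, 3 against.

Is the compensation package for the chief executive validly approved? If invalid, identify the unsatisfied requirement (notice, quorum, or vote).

Notice: 4 business days given; 5 required (4 < 5). Not satisfied.
Quorum: 10 present (interested directors count toward quorum); quorum is 9. Satisfied.
Vote: the compensation package for the chief executive requires three-fifths of the disinterested directors present (10 − 1 = 9). 3/5 of 9 = 5.40, rounded up to 6, so 6 affirmative votes are needed; 6 voted in favor. Satisfied.

Invalid — notice requirement not satisfied.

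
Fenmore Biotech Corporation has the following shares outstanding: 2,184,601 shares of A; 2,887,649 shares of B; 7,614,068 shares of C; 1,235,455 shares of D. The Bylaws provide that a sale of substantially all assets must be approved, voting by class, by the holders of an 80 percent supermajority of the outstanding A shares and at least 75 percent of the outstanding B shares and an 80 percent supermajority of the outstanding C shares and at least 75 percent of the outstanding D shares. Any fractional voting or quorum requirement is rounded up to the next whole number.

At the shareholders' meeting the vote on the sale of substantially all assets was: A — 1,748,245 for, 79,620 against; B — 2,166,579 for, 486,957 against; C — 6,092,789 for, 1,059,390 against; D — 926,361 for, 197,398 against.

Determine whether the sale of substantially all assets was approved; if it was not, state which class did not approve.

Not approved — the D shares did not give the required vote.

A: 4/5 of 2184601 = 1747680.80, rounded up to 1747681; 1,747,681 required, 1,748,245 in favor — approved.
B: 3/4 of 2887649 = 2165736.75, rounded up to 2165737; 2,165,737 required, 2,166,579 in favor — approved.
C: 4/5 of 7614068 = 6091254.40, rounded up to 6091255; 6,091,255 required, 6,092,789 in favor — approved.
D: 3/4 of 1235455 = 926591.25, rounded up to 926592; 926,592 required, 926,361 in favor — not approved.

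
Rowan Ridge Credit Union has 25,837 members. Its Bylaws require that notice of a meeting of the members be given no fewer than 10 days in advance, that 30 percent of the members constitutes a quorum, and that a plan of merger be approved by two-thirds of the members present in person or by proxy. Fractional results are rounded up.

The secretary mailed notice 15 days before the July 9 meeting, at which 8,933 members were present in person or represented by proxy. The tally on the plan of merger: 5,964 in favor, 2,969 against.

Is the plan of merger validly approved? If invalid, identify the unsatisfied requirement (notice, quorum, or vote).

Notice: 15 days given; 10 required. Satisfied.
Quorum: 30% of 25,837 = 7,751.10, rounded up to 7,752; 8,933 present. Satisfied.
Vote: requires two-thirds of those present (8,933); 2/3 of 8933 = 5955.33, rounded up to 5956, so 5,956 needed; 5,964 in favor. Satisfied.

Valid — all requirements satisfied.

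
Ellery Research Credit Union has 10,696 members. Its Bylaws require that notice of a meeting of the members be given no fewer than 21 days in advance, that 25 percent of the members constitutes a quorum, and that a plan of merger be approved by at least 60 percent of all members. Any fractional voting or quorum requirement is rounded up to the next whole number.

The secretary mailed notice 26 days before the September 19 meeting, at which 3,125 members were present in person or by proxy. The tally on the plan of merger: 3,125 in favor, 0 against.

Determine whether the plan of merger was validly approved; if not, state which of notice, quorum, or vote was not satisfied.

Invalid — vote requirement not satisfied.

Notice: 26 days given; 21 required. Satisfied.
Quorum: 25% of 10,696 = 2,674; 3,125 present. Satisfied.
Vote: requires three-fifths of all members (10,696); 3/5 of 10696 = 6417.60, rounded up to 6418, so 6,418 needed; 3,125 in favor. Not satisfied.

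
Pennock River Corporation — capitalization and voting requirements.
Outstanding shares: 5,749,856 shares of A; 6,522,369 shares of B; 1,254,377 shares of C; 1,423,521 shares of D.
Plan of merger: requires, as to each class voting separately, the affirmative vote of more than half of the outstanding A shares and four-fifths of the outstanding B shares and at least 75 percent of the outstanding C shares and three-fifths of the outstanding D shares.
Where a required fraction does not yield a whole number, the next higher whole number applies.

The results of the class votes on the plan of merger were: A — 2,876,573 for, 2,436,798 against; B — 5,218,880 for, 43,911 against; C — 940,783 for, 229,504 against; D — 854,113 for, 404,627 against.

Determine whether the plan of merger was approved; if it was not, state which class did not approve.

A: a majority of 5749856 is 2874929; 2,874,929 required, 2,876,573 in favor — approved.
B: 4/5 of 6522369 = 5217895.20, rounded up to 5217896; 5,217,896 required, 5,218,880 in favor — approved.
C: 3/4 of 1254377 = 940782.75, rounded up to 940783; 940,783 required, 940,783 in favor — approved.
D: 3/5 of 1423521 = 854112.60, rounded up to 854113; 854,113 required, 854,113 in favor — approved.

Approved — every class gave the required vote.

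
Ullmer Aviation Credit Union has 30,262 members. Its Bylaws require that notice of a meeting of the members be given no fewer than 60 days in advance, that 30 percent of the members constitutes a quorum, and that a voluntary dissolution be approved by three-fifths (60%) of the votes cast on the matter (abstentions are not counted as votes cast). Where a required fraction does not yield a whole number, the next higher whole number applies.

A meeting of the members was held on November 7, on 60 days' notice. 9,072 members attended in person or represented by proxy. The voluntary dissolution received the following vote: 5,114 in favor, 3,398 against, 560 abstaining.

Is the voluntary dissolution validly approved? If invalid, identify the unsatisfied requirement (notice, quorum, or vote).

Notice: 60 days given; 60 required. Satisfied.
Quorum: 30% of 30,262 = 9,078.60, rounded up to 9,079; 9,072 present. Not satisfied.
Vote: requires three-fifths of the votes cast (9,072 − 560 abstaining = 8,512); 3/5 of 8512 = 5107.20, rounded up to 5108, so 5,108 needed; 5,114 in favor. Satisfied.

Invalid — quorum requirement not satisfied.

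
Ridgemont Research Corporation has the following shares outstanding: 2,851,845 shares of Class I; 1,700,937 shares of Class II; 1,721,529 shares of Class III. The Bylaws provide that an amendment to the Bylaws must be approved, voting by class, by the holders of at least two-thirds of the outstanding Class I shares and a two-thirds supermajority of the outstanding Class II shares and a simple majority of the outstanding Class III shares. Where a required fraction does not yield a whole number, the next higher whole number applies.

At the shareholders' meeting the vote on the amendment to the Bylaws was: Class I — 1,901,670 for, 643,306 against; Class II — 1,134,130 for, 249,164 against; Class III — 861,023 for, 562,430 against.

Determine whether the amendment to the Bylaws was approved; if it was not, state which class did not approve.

Class I: 2/3 of 2851845 = 1901230; 1,901,230 required, 1,901,670 in favor — approved.
Class II: 2/3 of 1700937 = 1133958; 1,133,958 required, 1,134,130 in favor — approved.
Class III: a majority of 1721529 is 860765; 860,765 required, 861,023 in favor — approved.

Approved — every class gave the required vote.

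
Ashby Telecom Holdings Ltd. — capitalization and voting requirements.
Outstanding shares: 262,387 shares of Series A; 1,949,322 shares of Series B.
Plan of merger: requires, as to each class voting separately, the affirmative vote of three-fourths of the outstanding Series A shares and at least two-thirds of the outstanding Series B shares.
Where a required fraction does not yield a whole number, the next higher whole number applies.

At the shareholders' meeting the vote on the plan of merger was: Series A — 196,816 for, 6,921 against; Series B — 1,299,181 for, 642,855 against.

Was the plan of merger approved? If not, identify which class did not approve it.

Not approved — the Series B shares did not give the required vote.

Series A: 3/4 of 262387 = 196790.25, rounded up to 196791; 196,791 required, 196,816 in favor — approved.
Series B: 2/3 of 1949322 = 1299548; 1,299,548 required, 1,299,181 in favor — not approved.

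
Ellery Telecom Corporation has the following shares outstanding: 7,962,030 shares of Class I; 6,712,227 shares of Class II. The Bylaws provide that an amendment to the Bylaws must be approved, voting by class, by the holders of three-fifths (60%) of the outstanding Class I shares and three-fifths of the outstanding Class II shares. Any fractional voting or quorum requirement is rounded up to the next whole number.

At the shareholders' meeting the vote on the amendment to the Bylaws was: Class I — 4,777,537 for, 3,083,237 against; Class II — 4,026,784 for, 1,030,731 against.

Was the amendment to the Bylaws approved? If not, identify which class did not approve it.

Not approved — the Class II shares did not give the required vote.

Class I: 3/5 of 7962030 = 4777218; 4,777,218 required, 4,777,537 in favor — approved.
Class II: 3/5 of 6712227 = 4027336.20, rounded up to 4027337; 4,027,337 required, 4,026,784 in favor — not approved.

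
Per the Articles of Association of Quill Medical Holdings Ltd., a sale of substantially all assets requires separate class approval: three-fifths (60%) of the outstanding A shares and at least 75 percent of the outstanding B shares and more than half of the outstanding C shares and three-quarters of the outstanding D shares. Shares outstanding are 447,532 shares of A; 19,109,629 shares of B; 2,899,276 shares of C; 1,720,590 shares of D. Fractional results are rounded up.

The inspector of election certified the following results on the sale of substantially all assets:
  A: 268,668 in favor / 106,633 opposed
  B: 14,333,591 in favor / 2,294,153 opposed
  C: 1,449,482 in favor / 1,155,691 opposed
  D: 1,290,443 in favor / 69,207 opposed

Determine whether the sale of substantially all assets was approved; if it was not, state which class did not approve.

Not approved — the C shares did not give the required vote.

A: 3/5 of 447532 = 268519.20, rounded up to 268520; 268,520 required, 268,668 in favor — approved.
B: 3/4 of 19109629 = 14332221.75, rounded up to 14332222; 14,332,222 required, 14,333,591 in favor — approved.
C: a majority of 2899276 is 1449639; 1,449,639 required, 1,449,482 in favor — not approved.
D: 3/4 of 1720590 = 1290442.50, rounded up to 1290443; 1,290,443 required, 1,290,443 in favor — approved.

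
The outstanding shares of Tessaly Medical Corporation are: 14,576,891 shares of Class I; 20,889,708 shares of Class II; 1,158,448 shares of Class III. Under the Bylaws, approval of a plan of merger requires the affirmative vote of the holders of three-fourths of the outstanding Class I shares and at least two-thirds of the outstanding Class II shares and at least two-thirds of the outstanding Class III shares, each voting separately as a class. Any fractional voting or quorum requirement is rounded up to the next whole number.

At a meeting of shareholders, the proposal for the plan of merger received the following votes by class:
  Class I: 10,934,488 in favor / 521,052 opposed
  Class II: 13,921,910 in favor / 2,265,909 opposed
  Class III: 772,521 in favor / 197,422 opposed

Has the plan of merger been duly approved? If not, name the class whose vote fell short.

Class I: 3/4 of 14576891 = 10932668.25, rounded up to 10932669; 10,932,669 required, 10,934,488 in favor — approved.
Class II: 2/3 of 20889708 = 13926472; 13,926,472 required, 13,921,910 in favor — not approved.
Class III: 2/3 of 1158448 = 772298.67, rounded up to 772299; 772,299 required, 772,521 in favor — approved.

Not approved — the Class II shares did not give the required vote.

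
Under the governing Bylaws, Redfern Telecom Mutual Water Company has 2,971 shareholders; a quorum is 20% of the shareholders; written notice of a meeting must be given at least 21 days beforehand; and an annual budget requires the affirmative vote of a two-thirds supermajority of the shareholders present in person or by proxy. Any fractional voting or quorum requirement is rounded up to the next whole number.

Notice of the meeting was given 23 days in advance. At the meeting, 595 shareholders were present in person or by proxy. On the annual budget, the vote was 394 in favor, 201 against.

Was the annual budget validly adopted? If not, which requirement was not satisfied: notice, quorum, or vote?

Notice: 23 days given; 21 required. Satisfied.
Quorum: 20% of 2,971 = 594.20, rounded up to 595; 595 present. Satisfied.
Vote: requires two-thirds of those present (595); 2/3 of 595 = 396.67, rounded up to 397, so 397 needed; 394 in favor. Not satisfied.

Invalid — vote requirement not satisfied.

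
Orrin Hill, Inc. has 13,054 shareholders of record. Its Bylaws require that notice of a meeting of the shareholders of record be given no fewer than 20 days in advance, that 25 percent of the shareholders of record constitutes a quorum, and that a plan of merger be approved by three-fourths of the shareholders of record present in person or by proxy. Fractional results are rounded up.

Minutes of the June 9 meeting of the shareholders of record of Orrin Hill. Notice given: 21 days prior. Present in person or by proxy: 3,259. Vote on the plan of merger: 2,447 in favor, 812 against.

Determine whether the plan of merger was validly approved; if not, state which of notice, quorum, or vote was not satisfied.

Invalid — quorum requirement not satisfied.

Notice: 21 days given; 20 required. Satisfied.
Quorum: 25% of 13,054 = 3,263.50, rounded up to 3,264; 3,259 present. Not satisfied.
Vote: requires three-fourths of those present (3,259); 3/4 of 3259 = 2444.25, rounded up to 2445, so 2,445 needed; 2,447 in favor. Satisfied.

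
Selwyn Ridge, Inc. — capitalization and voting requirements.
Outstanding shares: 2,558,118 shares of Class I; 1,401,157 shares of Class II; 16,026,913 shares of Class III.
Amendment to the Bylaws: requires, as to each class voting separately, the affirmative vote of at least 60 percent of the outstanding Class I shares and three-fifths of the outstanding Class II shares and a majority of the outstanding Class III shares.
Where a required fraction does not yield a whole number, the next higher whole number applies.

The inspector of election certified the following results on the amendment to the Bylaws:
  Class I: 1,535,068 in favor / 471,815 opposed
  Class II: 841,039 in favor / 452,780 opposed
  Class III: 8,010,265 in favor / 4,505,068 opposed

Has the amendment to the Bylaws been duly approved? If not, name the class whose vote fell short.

Class I: 3/5 of 2558118 = 1534870.80, rounded up to 1534871; 1,534,871 required, 1,535,068 in favor — approved.
Class II: 3/5 of 1401157 = 840694.20, rounded up to 840695; 840,695 required, 841,039 in favor — approved.
Class III: a majority of 16026913 is 8013457; 8,013,457 required, 8,010,265 in favor — not approved.

Not approved — the Class III shares did not give the required vote.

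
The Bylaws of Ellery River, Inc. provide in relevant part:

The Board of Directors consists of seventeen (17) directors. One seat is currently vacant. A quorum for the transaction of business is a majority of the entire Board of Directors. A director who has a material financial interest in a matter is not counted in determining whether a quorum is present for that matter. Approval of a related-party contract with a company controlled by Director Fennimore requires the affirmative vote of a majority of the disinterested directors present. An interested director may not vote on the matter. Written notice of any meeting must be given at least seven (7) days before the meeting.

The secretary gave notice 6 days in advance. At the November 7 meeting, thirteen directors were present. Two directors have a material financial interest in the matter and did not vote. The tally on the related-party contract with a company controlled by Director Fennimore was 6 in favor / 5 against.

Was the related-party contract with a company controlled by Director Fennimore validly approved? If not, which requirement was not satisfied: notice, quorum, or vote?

Notice: 6 days given; 7 required (6 < 7). Not satisfied.
Quorum: 13 present, but the 2 interested directors do not count, leaving 11. Quorum is 9. Satisfied.
Vote: the related-party contract with a company controlled by Director Fennimore requires a majority of the disinterested directors present (13 − 2 = 11). A majority of 11 is 6, so 6 affirmative votes are needed; 6 voted in favor. Satisfied.

Invalid — notice requirement not satisfied.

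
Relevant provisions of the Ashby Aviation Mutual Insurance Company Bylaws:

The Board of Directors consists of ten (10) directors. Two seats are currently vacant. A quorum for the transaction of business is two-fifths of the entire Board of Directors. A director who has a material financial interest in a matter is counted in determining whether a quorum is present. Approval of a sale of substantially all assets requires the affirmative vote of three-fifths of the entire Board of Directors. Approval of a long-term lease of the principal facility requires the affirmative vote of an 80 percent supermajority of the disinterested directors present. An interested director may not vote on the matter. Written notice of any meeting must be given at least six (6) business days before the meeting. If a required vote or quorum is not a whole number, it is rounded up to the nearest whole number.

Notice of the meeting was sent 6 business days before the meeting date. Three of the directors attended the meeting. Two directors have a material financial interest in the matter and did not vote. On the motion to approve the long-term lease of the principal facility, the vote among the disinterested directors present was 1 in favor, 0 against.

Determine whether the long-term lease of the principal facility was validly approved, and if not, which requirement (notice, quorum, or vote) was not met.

Notice: 6 business days given; 6 required (6 ≥ 6). Satisfied.
Quorum: 3 present (interested directors count toward quorum); quorum is 4. Not satisfied.
Vote: the long-term lease of the principal facility requires four-fifths of the disinterested directors present (3 − 2 = 1). 4/5 of 1 = 0.80, rounded up to 1, so 1 affirmative vote is needed; 1 voted in favor. Satisfied. (Moot — without a quorum no business can be validly transacted.)

Invalid — quorum requirement not satisfied.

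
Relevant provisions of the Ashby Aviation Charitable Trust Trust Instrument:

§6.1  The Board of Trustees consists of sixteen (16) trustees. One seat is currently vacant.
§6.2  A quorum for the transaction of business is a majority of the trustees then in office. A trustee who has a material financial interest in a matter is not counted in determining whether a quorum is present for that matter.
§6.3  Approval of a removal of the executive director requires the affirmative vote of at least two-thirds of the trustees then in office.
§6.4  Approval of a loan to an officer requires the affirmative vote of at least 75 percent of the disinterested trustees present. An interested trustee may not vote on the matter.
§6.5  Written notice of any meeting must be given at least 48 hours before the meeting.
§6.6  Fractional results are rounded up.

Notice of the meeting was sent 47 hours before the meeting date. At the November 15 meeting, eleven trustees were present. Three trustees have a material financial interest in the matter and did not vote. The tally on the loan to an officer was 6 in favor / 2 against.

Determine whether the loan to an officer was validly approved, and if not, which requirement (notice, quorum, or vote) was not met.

Invalid — notice requirement not satisfied.

Notice: 47 hours given; 48 required (47 < 48). Not satisfied.
Quorum: 11 present, but the 3 interested trustees do not count, leaving 8. Quorum is 8. Satisfied.
Vote: the loan to an officer requires three-fourths of the disinterested trustees present (11 − 3 = 8). 3/4 of 8 = 6, so 6 affirmative votes are needed; 6 voted in favor. Satisfied.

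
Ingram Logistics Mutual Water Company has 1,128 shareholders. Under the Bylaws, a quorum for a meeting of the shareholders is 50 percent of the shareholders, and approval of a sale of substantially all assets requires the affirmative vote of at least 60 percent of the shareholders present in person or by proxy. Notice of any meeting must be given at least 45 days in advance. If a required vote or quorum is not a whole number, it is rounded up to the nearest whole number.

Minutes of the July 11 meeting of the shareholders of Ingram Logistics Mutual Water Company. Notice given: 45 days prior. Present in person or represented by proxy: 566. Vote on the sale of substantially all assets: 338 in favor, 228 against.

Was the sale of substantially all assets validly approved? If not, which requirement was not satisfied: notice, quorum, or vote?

Invalid — vote requirement not satisfied.

Notice: 45 days given; 45 required. Satisfied.
Quorum: 50% of 1,128 = 564; 566 present. Satisfied.
Vote: requires three-fifths of those present (566); 3/5 of 566 = 339.60, rounded up to 340, so 340 needed; 338 in favor. Not satisfied.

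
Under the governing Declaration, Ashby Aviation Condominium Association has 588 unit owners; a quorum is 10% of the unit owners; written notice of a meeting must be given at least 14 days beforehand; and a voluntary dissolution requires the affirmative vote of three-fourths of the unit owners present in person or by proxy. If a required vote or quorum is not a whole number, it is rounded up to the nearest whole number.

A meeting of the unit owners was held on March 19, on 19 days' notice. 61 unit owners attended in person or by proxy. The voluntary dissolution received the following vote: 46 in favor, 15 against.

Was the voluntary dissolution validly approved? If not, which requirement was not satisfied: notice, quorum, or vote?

Notice: 19 days given; 14 required. Satisfied.
Quorum: 10% of 588 = 58.80, rounded up to 59; 61 present. Satisfied.
Vote: requires three-fourths of those present (61); 3/4 of 61 = 45.75, rounded up to 46, so 46 needed; 46 in favor. Satisfied.

Valid — all requirements satisfied.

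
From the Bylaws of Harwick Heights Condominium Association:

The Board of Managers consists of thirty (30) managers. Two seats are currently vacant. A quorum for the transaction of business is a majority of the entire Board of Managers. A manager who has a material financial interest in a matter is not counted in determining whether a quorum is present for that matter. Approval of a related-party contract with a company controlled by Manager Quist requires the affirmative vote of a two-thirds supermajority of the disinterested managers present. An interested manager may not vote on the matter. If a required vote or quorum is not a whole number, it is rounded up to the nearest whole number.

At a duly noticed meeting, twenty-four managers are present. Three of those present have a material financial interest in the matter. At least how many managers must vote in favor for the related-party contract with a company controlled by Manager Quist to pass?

The related-party contract with a company controlled by Manager Quist requires two-thirds of the disinterested managers present (24 − 3 = 21).
2/3 of 21 = 14.

14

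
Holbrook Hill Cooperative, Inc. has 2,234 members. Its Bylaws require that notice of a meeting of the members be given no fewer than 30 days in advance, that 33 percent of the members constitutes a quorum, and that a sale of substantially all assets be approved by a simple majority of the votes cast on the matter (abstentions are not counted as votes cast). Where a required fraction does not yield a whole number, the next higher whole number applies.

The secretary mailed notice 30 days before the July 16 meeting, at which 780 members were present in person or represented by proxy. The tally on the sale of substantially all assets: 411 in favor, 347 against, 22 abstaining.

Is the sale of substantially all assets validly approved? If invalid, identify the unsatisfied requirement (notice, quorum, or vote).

Notice: 30 days given; 30 required. Satisfied.
Quorum: 33% of 2,234 = 737.22, rounded up to 738; 780 present. Satisfied.
Vote: requires a majority of the votes cast (780 − 22 abstaining = 758); a majority of 758 is 380, so 380 needed; 411 in favor. Satisfied.

Valid — all requirements satisfied.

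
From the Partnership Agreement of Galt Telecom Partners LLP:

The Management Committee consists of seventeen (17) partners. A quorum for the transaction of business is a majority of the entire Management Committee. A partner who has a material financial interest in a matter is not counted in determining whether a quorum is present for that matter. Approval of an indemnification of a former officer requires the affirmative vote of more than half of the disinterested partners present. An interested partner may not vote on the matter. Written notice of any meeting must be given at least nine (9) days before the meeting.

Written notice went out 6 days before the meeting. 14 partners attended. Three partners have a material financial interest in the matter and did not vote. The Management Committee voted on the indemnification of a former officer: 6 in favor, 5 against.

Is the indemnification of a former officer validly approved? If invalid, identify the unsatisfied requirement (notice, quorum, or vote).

Invalid — notice requirement not satisfied.

Notice: 6 days given; 9 required (6 < 9). Not satisfied.
Quorum: 14 present, but the 3 interested partners do not count, leaving 11. Quorum is 9. Satisfied.
Vote: the indemnification of a former officer requires a majority of the disinterested partners present (14 − 3 = 11). A majority of 11 is 6, so 6 affirmative votes are needed; 6 voted in favor. Satisfied.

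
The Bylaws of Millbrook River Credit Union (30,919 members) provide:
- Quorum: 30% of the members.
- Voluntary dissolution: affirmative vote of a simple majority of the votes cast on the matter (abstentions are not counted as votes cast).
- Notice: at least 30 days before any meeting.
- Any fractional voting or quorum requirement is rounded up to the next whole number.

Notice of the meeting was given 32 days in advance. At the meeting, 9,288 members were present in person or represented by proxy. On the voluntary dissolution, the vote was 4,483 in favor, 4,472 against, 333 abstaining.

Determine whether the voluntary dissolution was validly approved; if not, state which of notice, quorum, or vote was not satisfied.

Valid — all requirements satisfied.

Notice: 32 days given; 30 required. Satisfied.
Quorum: 30% of 30,919 = 9,275.70, rounded up to 9,276; 9,288 present. Satisfied.
Vote: requires a majority of the votes cast (9,288 − 333 abstaining = 8,955); a majority of 8955 is 4478, so 4,478 needed; 4,483 in favor. Satisfied.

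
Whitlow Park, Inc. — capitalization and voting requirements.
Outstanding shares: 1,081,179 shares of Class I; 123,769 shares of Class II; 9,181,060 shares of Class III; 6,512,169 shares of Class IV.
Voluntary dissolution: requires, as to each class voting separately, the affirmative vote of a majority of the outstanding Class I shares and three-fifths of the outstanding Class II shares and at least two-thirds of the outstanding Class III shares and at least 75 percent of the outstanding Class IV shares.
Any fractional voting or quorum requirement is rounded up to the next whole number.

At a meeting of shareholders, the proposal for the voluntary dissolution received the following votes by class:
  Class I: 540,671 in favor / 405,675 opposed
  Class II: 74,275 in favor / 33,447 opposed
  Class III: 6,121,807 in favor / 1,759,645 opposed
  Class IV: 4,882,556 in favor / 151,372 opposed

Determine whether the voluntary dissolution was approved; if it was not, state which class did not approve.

Not approved — the Class IV shares did not give the required vote.

Class I: a majority of 1081179 is 540590; 540,590 required, 540,671 in favor — approved.
Class II: 3/5 of 123769 = 74261.40, rounded up to 74262; 74,262 required, 74,275 in favor — approved.
Class III: 2/3 of 9181060 = 6120706.67, rounded up to 6120707; 6,120,707 required, 6,121,807 in favor — approved.
Class IV: 3/4 of 6512169 = 4884126.75, rounded up to 4884127; 4,884,127 required, 4,882,556 in favor — not approved.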